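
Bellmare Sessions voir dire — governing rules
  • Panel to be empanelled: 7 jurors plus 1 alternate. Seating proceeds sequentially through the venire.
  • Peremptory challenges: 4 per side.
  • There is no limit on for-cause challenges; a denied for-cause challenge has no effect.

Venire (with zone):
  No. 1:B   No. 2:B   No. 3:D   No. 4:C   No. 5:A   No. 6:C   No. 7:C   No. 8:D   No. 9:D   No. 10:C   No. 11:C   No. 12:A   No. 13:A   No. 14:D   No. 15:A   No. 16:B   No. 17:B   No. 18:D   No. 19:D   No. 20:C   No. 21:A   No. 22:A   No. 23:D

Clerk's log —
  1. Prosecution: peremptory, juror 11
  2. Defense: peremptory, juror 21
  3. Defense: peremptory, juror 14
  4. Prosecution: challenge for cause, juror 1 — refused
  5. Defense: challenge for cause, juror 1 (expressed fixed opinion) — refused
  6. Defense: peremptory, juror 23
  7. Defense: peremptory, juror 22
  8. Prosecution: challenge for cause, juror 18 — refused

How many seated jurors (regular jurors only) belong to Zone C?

Removed: #11, #14, #21, #22, #23.
Seated jurors 1–7: #1, #2, #3, #4, #5, #6, #7 (alternates #8 not counted).
Of those, in Zone C: #4, #6, #7 → 3.

3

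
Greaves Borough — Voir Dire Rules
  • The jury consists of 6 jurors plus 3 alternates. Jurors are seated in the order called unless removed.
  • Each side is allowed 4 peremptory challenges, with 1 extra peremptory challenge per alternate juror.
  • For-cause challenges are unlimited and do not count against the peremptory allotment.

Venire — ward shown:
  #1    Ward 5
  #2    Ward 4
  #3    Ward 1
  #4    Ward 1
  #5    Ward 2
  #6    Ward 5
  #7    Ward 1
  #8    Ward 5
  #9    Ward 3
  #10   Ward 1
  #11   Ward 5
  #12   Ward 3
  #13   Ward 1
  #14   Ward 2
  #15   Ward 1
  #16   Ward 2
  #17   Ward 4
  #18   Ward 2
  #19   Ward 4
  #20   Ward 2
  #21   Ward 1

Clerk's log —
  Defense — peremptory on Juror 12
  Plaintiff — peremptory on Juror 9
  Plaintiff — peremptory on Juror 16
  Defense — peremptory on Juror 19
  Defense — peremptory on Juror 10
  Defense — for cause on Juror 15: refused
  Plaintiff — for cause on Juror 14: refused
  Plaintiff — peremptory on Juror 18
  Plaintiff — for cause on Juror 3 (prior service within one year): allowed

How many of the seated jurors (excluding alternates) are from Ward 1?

Removed: #3, #9, #10, #12, #16, #18, #19.
Seated jurors 1–6: #1, #2, #4, #5, #6, #7 (alternates #8, #11, #13 not counted).
Of those, in Ward 1: #4, #7 → 2.

2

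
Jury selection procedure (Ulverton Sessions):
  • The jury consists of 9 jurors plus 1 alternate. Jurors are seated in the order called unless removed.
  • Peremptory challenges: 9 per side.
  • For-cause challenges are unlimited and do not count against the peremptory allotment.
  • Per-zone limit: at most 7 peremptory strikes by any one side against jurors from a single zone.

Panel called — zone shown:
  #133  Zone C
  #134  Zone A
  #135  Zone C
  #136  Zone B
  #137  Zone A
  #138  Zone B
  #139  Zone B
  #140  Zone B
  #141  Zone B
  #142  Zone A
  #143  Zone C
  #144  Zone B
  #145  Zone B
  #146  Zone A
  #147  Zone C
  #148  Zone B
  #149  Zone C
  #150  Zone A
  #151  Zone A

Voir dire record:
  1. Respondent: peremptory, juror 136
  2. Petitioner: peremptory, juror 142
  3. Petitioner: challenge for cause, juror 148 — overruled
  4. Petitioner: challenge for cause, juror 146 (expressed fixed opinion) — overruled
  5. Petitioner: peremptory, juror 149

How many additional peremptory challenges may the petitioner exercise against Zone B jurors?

Petitioner peremptories so far: #142, #149 — 2 of 9 used, 7 left overall.
Against Zone B: none yet — per-zone cap 7 leaves 7.
Binding limit: min(7, 7) = 7.

7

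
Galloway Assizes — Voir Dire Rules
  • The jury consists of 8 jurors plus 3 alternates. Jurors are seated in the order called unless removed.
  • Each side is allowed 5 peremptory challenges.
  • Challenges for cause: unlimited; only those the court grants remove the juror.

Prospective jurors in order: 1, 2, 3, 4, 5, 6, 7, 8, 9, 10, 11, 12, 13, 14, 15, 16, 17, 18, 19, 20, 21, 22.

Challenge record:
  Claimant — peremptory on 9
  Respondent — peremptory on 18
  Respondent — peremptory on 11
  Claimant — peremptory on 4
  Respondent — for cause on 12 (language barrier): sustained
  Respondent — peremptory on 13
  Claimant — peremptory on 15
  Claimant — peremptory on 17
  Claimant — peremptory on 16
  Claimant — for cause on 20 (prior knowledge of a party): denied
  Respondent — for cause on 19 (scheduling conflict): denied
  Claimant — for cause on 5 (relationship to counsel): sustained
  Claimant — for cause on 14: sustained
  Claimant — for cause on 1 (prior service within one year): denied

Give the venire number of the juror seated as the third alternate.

Removed: #4, #5, #9, #11, #12, #13, #14, #15, #16, #17, #18. (#1, #19, #20 stay — for-cause denied.)
Filling seats in venire order through position 11: #1, #2, #3, #6, #7, #8, #10, #19, #20, #21, #22.
So alternate 3 is #22.

22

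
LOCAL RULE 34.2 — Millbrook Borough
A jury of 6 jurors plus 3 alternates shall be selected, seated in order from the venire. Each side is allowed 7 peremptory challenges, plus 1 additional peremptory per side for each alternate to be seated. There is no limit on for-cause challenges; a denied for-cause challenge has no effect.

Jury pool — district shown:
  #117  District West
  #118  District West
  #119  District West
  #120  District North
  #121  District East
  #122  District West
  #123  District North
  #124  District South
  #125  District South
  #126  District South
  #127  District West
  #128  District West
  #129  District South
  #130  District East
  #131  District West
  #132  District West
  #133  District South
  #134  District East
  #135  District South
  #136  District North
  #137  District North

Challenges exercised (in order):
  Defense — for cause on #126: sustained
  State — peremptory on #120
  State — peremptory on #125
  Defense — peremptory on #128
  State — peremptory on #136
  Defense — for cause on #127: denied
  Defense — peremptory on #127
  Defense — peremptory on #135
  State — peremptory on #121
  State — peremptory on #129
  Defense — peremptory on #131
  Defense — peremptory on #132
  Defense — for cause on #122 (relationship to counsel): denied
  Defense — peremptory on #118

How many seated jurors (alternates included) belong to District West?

Removed: #118, #120, #121, #125, #126, #127, #128, #129, #131, #132, #135, #136.
Seated (9 incl. alternates): #117, #119, #122, #123, #124, #130, #133, #134, #137.
Of those, in District West: #117, #119, #122 → 3.

3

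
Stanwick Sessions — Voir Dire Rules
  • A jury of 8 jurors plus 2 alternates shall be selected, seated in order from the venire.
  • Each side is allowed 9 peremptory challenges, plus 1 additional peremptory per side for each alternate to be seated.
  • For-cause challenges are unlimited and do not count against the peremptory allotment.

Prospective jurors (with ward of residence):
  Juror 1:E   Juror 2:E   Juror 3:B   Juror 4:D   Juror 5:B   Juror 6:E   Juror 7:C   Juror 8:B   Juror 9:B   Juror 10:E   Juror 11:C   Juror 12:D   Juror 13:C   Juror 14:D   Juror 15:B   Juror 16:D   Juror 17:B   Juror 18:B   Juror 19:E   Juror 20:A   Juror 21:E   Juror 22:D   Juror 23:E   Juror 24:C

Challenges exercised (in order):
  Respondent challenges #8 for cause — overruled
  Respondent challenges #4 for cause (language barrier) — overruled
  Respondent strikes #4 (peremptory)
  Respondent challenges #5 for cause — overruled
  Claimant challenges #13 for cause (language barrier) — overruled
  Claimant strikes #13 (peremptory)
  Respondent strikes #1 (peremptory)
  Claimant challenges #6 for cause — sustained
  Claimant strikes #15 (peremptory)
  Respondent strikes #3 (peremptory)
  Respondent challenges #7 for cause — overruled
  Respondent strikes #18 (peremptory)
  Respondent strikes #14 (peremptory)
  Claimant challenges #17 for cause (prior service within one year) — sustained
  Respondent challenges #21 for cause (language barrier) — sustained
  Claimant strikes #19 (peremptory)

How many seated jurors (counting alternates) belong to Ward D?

Removed: #1, #3, #4, #6, #13, #14, #15, #17, #18, #19, #21.
Seated (10 incl. alternates): #2, #5, #7, #8, #9, #10, #11, #12, #16, #20.
Of those, in Ward D: #12, #16 → 2.

2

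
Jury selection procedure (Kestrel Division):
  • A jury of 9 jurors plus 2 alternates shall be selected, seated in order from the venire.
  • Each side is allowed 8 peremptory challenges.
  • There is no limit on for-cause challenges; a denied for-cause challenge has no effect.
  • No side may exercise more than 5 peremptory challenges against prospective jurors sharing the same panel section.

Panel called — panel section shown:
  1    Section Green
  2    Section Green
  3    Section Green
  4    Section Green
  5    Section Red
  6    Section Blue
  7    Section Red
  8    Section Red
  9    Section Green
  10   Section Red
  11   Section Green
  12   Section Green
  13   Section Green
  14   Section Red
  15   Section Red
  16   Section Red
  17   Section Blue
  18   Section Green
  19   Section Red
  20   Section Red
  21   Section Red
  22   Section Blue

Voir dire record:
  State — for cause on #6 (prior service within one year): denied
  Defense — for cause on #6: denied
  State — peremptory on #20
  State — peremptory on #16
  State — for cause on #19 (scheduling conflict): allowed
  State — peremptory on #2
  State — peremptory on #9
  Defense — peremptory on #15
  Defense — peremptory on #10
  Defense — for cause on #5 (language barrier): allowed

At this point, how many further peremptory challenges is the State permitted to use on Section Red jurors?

State peremptories so far: #20, #16, #2, #9 — 4 of 8 used, 4 left overall.
Against Section Red: #20, #16 — 2 used; per-section cap 5 leaves 3.
Binding limit: min(4, 3) = 3.

3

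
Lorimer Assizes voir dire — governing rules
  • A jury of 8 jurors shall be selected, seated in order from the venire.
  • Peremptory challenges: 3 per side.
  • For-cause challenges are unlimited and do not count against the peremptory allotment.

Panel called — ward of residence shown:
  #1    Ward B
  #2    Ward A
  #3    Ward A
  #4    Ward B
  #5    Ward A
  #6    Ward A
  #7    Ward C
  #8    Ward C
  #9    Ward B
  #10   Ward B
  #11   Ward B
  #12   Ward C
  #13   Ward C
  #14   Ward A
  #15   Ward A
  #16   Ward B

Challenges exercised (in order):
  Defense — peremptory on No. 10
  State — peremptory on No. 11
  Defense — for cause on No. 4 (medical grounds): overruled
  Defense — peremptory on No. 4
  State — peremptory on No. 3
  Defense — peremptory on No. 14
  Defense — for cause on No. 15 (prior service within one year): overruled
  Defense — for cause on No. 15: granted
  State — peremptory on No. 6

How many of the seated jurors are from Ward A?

2

Removed: #3, #4, #6, #10, #11, #14, #15.
Seated jurors 1–8: #1, #2, #5, #7, #8, #9, #12, #13.
Of those, in Ward A: #2, #5 → 2.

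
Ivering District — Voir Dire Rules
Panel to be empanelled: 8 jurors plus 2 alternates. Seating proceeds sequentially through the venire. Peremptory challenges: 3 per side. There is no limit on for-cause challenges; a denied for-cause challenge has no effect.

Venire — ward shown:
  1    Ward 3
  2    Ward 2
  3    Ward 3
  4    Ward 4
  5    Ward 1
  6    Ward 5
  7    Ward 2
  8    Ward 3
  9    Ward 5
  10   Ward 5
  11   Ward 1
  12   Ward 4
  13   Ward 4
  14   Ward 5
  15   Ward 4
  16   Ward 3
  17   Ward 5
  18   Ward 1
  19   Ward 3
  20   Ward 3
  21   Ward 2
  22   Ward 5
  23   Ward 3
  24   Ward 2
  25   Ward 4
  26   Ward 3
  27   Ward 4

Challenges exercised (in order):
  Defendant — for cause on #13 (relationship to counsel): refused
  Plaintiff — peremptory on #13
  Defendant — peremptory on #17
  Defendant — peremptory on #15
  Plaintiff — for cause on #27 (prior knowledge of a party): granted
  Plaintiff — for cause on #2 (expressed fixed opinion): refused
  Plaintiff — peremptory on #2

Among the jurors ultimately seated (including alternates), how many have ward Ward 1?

2

Removed: #2, #13, #15, #17, #27.
Seated (10 incl. alternates): #1, #3, #4, #5, #6, #7, #8, #9, #10, #11.
Of those, in Ward 1: #5, #11 → 2.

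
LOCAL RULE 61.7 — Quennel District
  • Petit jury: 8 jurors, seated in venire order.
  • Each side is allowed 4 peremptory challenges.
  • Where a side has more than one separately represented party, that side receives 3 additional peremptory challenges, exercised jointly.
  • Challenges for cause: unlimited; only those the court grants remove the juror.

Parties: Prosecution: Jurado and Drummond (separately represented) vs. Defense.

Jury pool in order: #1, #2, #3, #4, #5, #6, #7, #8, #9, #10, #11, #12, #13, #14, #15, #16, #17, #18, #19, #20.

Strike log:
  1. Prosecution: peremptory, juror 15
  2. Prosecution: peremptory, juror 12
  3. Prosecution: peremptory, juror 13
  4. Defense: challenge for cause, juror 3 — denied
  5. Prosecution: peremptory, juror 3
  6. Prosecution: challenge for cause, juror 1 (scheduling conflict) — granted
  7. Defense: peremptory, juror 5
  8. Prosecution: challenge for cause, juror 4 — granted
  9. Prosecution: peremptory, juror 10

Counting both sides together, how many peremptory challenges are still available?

5

Prosecution allotment: 4 base + 3 multi-party = 7. Defense allotment: 4.
Prosecution peremptories used: #15, #12, #13, #3, #10 — 5 (for-cause on #1, #4 don't count).
Defense peremptories used: #5 — 1 (the for-cause on #3 doesn't count).
Remaining: (7 − 5) + (4 − 1) = 5.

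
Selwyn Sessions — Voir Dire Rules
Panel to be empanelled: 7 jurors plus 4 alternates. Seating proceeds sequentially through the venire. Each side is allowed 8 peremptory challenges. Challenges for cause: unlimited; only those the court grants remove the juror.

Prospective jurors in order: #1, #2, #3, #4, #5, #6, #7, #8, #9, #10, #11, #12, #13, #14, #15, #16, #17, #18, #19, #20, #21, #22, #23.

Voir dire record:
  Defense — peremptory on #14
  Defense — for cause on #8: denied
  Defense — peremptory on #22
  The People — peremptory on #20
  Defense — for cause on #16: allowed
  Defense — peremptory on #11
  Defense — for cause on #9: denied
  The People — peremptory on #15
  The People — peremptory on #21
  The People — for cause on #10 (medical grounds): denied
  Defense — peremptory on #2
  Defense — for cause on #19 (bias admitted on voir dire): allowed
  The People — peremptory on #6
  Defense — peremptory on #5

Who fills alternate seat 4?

18

Removed: #2, #5, #6, #11, #14, #15, #16, #19, #20, #21, #22. (#8, #9, #10 stay — for-cause denied.)
Seating in order: seats 1–7 → #1, #3, #4, #7, #8, #9, #10; alternates → #12, #13, #17, #18.
So alternate 4 is #18.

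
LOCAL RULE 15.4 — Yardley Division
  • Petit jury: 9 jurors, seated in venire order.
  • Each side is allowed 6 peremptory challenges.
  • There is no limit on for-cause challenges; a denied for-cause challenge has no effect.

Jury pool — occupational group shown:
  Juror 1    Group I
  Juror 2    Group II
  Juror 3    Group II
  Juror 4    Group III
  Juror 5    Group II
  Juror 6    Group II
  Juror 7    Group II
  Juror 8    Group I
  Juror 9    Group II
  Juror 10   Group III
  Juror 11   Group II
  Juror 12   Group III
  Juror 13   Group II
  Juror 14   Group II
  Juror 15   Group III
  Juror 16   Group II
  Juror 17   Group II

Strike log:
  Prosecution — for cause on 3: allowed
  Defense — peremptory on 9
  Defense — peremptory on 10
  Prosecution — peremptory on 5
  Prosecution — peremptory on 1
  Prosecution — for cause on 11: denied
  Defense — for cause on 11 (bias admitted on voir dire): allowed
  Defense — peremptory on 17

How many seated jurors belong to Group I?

Removed: #1, #3, #5, #9, #10, #11, #17.
Seated jurors 1–9: #2, #4, #6, #7, #8, #12, #13, #14, #15.
Of those, in Group I: #8 → 1.

1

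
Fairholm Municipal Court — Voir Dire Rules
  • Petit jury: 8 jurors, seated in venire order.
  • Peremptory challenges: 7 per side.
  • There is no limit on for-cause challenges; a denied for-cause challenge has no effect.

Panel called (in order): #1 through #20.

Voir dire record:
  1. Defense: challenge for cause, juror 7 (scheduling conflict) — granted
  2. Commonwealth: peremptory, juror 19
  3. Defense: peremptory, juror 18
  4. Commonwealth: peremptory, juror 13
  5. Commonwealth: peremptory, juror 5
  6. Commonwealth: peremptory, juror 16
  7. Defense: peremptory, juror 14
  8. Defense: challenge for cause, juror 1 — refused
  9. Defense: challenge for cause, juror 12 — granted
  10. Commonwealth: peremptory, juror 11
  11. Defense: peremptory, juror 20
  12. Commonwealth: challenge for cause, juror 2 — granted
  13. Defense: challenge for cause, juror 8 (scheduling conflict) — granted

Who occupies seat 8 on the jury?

Removed: #2, #5, #7, #8, #11, #12, #13, #14, #16, #18, #19, #20. (#1 stays — for-cause denied.)
Seating in order: seats 1–8 → #1, #3, #4, #6, #9, #10, #15, #17.
So seat 8 is #17.

17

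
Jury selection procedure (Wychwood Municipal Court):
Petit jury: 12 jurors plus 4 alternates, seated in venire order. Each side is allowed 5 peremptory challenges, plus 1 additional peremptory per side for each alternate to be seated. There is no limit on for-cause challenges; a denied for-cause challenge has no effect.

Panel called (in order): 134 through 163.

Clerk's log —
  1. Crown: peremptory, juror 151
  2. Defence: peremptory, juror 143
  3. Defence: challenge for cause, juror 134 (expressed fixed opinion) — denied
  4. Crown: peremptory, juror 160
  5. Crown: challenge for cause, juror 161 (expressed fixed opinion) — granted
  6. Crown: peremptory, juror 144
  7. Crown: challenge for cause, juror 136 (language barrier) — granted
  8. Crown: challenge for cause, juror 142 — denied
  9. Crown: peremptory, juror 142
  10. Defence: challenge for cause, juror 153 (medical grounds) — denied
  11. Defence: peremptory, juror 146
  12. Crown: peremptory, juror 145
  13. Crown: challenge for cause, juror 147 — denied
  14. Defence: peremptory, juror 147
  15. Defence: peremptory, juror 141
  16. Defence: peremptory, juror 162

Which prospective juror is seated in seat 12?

154

Removed: #136, #141, #142, #143, #144, #145, #146, #147, #151, #160, #161, #162. (#134, #153 stay — for-cause denied.)
Seating in order: seats 1–12 → #134, #135, #137, #138, #139, #140, #148, #149, #150, #152, #153, #154; alternates → #155, #156, #157, #158.
So seat 12 is #154.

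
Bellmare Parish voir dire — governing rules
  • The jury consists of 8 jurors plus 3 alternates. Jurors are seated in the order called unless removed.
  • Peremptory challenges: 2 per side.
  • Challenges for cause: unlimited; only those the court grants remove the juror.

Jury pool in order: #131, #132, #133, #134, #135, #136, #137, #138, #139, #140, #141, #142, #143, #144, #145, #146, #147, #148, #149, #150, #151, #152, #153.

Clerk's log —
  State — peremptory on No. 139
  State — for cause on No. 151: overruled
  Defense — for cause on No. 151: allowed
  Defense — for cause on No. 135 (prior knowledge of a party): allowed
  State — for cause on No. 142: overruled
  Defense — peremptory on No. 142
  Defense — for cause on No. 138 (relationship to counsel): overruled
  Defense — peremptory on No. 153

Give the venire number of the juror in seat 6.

Removed: #135, #139, #142, #151, #153. (#138 stays — for-cause denied.)
Seating in order: seats 1–8 → #131, #132, #133, #134, #136, #137, #138, #140; alternates → #141, #143, #144.
So seat 6 is #137.

137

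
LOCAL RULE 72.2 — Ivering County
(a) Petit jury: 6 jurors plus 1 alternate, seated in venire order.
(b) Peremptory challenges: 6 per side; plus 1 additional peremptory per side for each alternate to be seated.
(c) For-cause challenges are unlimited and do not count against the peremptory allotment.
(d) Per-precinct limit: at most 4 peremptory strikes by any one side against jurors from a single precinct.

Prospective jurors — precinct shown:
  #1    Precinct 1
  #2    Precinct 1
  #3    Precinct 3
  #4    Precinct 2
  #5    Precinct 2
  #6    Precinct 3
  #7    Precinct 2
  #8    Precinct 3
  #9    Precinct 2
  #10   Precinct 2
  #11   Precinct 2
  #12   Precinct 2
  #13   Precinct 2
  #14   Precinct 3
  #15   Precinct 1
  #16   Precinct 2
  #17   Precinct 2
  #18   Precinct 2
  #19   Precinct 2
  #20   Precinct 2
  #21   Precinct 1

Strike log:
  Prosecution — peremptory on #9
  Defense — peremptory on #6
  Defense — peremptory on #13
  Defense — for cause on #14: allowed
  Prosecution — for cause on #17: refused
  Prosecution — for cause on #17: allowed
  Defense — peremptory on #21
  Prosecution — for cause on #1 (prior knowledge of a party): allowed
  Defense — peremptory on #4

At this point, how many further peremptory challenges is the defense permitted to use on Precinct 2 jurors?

2

Defense peremptories so far: #6, #13, #21, #4 — 4 of 7 used, 3 left overall.
Against Precinct 2: #13, #4 — 2 used; per-precinct cap 4 leaves 2.
Binding limit: min(3, 2) = 2.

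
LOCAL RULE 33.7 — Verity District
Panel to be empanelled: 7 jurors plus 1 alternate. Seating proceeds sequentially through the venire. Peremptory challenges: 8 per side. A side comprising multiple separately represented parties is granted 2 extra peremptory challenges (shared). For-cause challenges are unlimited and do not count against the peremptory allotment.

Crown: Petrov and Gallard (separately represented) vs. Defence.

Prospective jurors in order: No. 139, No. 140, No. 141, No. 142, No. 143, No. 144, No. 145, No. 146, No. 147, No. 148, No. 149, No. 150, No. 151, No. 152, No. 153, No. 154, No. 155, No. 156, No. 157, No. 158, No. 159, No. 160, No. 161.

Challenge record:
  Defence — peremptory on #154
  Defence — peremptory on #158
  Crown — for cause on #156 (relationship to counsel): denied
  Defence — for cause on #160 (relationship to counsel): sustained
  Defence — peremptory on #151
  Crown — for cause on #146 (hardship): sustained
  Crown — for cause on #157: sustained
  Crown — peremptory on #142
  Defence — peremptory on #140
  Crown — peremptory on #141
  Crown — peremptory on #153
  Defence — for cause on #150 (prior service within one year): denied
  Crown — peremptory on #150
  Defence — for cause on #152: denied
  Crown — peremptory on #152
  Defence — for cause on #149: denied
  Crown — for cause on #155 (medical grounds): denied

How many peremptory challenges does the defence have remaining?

Defence allotment: 8.
Defence peremptories used: #154, #158, #151, #140 — 4 (for-cause on #160, #150, #152, #149 don't count).
Remaining: 8 − 4 = 4.

4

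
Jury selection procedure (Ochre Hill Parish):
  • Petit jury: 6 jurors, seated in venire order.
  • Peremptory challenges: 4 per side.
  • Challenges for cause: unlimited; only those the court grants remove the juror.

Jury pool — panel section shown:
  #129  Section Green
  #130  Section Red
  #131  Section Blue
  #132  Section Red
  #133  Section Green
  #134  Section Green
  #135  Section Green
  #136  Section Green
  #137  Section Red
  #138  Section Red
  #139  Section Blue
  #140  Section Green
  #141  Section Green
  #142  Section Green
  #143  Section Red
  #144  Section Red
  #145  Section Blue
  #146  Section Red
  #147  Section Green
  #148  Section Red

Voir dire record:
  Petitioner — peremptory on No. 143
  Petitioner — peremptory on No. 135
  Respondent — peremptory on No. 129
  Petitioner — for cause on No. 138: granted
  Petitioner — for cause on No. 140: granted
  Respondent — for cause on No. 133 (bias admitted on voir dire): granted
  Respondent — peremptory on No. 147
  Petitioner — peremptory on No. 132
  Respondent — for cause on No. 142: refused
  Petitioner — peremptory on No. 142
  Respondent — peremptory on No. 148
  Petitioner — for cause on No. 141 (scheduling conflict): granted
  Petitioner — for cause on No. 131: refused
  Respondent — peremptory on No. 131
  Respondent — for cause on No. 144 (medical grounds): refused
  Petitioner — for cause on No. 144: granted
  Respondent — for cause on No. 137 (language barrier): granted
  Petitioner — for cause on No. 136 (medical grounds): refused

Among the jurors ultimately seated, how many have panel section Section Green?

2

Removed: #129, #131, #132, #133, #135, #137, #138, #140, #141, #142, #143, #144, #147, #148.
Seated jurors 1–6: #130, #134, #136, #139, #145, #146.
Of those, in Section Green: #134, #136 → 2.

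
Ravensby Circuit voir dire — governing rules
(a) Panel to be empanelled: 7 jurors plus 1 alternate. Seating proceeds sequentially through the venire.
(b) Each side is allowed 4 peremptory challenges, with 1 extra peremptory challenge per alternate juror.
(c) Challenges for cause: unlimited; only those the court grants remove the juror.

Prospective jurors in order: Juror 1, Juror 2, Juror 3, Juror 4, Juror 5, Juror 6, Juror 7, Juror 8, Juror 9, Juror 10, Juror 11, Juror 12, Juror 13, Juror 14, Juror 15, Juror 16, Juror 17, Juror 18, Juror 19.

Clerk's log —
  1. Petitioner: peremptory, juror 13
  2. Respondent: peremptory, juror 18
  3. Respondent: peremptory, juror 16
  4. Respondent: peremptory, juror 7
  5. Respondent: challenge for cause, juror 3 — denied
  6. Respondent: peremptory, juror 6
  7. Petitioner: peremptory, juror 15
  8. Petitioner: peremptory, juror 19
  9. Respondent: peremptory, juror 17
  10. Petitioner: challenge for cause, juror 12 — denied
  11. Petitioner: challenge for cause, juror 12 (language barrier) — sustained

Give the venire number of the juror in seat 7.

Removed: #6, #7, #12, #13, #15, #16, #17, #18, #19. (#3 stays — for-cause denied.)
Seating in order: seats 1–7 → #1, #2, #3, #4, #5, #8, #9; alternates → #10.
So seat 7 is #9.

9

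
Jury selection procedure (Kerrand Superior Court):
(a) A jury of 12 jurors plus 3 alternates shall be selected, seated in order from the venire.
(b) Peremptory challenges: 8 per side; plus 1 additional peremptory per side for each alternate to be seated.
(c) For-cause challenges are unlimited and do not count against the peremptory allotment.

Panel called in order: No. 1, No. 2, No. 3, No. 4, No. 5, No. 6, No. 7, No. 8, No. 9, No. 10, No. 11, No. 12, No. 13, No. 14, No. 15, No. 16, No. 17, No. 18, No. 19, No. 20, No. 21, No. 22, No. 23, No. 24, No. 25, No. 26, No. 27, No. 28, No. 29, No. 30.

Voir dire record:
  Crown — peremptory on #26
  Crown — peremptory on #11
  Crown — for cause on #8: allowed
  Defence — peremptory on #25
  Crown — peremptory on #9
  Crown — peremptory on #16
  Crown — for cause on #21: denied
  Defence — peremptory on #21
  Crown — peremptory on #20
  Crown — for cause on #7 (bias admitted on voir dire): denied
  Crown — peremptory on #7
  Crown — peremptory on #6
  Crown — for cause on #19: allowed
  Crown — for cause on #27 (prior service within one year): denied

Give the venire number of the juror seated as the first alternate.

22

Removed: #6, #7, #8, #9, #11, #16, #19, #20, #21, #25, #26. (#27 stays — for-cause denied.)
Filling seats in venire order through position 13: #1, #2, #3, #4, #5, #10, #12, #13, #14, #15, #17, #18, #22.
So alternate 1 is #22.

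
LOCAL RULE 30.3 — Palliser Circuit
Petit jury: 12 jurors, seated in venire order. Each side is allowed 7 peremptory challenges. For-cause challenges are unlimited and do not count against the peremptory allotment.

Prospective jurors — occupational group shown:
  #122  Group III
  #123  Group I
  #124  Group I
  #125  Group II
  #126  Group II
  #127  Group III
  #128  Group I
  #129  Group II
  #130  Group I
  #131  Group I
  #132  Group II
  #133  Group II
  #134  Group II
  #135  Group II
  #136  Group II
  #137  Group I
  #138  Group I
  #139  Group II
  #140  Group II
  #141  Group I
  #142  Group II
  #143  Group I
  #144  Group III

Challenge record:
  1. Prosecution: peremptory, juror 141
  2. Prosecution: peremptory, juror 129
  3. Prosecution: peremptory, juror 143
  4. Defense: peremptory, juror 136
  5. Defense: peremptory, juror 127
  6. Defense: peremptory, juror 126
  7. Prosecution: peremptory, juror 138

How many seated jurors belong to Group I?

Removed: #126, #127, #129, #136, #138, #141, #143.
Seated jurors 1–12: #122, #123, #124, #125, #128, #130, #131, #132, #133, #134, #135, #137.
Of those, in Group I: #123, #124, #128, #130, #131, #137 → 6.

6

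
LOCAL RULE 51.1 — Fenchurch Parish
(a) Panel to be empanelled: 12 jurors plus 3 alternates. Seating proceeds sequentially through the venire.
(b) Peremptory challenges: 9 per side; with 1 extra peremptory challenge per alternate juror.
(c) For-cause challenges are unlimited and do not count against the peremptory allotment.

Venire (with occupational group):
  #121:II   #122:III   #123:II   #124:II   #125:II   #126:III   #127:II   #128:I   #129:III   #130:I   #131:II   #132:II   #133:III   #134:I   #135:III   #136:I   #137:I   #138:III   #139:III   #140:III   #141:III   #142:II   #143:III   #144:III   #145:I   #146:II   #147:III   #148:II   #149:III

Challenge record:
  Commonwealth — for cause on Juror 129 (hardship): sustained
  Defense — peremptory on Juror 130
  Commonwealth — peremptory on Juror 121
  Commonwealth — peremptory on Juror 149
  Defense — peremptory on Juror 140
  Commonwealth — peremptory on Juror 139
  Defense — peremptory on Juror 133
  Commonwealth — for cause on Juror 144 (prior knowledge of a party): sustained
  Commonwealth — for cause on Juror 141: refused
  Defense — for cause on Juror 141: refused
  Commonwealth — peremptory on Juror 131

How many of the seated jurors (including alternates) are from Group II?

6

Removed: #121, #129, #130, #131, #133, #139, #140, #144, #149.
Seated (15 incl. alternates): #122, #123, #124, #125, #126, #127, #128, #132, #134, #135, #136, #137, #138, #141, #142.
Of those, in Group II: #123, #124, #125, #127, #132, #142 → 6.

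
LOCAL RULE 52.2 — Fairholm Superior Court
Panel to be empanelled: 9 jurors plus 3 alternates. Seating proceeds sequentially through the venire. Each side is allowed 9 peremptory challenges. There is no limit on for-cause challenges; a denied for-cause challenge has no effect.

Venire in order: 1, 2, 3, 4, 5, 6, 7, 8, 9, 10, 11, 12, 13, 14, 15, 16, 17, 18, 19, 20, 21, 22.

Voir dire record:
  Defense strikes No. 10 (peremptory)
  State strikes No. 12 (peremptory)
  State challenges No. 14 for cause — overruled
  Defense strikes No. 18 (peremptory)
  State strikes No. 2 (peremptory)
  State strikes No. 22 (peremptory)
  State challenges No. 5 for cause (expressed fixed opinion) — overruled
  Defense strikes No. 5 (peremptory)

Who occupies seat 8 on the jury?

11

Removed: #2, #5, #10, #12, #18, #22. (#14 stays — for-cause denied.)
Filling seats in venire order through position 8: #1, #3, #4, #6, #7, #8, #9, #11.
So seat 8 is #11.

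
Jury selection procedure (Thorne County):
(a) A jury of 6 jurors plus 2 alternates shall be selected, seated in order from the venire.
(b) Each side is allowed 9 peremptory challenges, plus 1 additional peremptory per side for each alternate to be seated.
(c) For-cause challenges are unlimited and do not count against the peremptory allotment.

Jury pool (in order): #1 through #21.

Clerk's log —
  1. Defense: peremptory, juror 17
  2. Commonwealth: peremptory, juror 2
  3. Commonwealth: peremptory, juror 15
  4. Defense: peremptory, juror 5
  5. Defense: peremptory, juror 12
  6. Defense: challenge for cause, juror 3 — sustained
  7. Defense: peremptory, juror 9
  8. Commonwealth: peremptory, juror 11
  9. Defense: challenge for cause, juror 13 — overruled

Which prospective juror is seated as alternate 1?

13

Removed: #2, #3, #5, #9, #11, #12, #15, #17. (#13 stays — for-cause denied.)
Seating in order: seats 1–6 → #1, #4, #6, #7, #8, #10; alternates → #13, #14.
So alternate 1 is #13.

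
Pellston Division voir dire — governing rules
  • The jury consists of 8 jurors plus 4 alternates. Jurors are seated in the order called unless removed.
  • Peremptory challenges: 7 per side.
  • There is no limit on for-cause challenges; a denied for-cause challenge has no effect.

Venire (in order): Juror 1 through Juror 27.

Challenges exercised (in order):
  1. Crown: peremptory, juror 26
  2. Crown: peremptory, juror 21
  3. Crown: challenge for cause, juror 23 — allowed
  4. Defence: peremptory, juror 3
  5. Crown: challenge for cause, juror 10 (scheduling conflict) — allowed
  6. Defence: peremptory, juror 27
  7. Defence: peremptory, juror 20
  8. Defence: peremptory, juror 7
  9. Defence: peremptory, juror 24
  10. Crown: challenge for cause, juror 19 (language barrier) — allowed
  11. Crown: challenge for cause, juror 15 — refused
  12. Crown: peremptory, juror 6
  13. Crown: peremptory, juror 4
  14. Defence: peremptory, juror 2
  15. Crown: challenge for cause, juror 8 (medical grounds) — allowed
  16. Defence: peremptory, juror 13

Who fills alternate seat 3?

Removed: #2, #3, #4, #6, #7, #8, #10, #13, #19, #20, #21, #23, #24, #26, #27. (#15 stays — for-cause denied.)
Seating in order: seats 1–8 → #1, #5, #9, #11, #12, #14, #15, #16; alternates → #17, #18, #22, #25.
So alternate 3 is #22.

22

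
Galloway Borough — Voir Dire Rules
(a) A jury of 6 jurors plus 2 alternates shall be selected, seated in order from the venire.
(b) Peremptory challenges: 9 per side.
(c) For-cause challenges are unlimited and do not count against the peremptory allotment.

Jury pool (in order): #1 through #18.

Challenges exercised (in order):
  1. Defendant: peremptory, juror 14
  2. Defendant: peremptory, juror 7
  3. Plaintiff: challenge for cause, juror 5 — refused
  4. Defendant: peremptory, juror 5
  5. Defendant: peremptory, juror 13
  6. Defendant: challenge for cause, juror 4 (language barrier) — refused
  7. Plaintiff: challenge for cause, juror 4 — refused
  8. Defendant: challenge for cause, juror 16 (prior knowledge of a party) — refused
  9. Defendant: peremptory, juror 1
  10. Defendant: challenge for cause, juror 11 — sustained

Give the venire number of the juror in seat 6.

9

Removed: #1, #5, #7, #11, #13, #14. (#4, #16 stay — for-cause denied.)
Seating in order: seats 1–6 → #2, #3, #4, #6, #8, #9; alternates → #10, #12.
So seat 6 is #9.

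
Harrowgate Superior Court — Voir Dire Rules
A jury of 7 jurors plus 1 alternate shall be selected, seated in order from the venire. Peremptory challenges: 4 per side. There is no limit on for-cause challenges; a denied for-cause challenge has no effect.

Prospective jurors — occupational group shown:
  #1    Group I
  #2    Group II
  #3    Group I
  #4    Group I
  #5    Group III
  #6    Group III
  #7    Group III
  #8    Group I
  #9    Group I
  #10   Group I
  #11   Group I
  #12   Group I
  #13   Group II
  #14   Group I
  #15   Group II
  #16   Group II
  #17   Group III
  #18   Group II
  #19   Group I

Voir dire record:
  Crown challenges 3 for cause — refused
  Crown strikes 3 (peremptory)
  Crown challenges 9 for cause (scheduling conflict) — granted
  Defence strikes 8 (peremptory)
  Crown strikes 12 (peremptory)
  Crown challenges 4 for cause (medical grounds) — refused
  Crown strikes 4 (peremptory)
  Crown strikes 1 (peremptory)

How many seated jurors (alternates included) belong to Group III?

3

Removed: #1, #3, #4, #8, #9, #12.
Seated (8 incl. alternates): #2, #5, #6, #7, #10, #11, #13, #14.
Of those, in Group III: #5, #6, #7 → 3.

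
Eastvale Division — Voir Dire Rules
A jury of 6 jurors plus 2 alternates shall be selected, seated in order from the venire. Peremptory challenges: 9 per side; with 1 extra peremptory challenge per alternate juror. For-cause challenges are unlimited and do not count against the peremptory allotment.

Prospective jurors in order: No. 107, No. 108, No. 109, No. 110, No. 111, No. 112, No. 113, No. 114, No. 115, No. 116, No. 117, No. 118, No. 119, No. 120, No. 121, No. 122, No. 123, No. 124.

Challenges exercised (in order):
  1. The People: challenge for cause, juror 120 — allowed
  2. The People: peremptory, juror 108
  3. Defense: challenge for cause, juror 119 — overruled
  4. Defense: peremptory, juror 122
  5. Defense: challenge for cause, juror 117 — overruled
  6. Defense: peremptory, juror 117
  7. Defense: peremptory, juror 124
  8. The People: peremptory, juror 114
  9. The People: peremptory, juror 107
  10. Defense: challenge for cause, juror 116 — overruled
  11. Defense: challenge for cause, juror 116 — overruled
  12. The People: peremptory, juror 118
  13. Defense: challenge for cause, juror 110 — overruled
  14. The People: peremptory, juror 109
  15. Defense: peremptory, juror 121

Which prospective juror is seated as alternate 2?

123

Removed: #107, #108, #109, #114, #117, #118, #120, #121, #122, #124. (#110, #116, #119 stay — for-cause denied.)
Filling seats in venire order through position 8: #110, #111, #112, #113, #115, #116, #119, #123.
So alternate 2 is #123.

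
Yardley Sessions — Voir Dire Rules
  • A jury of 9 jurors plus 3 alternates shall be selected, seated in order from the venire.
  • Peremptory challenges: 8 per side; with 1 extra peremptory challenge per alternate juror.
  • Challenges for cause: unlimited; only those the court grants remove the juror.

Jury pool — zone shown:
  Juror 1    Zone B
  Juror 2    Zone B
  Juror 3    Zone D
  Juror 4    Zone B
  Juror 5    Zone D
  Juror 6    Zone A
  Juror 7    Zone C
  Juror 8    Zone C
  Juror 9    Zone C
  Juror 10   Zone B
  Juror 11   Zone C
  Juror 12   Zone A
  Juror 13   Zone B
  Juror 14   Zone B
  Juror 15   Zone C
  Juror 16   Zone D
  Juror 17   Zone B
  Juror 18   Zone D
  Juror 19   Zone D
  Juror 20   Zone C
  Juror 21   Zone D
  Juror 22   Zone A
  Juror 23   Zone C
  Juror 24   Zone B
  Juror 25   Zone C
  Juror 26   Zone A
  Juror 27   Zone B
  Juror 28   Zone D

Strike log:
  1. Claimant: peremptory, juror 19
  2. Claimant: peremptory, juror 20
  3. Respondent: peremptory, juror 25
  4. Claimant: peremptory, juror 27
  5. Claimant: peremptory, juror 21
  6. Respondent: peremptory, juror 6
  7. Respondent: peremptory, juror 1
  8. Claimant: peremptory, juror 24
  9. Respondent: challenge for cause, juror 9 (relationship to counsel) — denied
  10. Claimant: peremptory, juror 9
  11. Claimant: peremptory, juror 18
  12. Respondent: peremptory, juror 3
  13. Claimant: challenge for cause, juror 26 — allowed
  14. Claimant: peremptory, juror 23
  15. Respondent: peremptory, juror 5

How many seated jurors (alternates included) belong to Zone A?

1

Removed: #1, #3, #5, #6, #9, #18, #19, #20, #21, #23, #24, #25, #26, #27.
Seated (12 incl. alternates): #2, #4, #7, #8, #10, #11, #12, #13, #14, #15, #16, #17.
Of those, in Zone A: #12 → 1.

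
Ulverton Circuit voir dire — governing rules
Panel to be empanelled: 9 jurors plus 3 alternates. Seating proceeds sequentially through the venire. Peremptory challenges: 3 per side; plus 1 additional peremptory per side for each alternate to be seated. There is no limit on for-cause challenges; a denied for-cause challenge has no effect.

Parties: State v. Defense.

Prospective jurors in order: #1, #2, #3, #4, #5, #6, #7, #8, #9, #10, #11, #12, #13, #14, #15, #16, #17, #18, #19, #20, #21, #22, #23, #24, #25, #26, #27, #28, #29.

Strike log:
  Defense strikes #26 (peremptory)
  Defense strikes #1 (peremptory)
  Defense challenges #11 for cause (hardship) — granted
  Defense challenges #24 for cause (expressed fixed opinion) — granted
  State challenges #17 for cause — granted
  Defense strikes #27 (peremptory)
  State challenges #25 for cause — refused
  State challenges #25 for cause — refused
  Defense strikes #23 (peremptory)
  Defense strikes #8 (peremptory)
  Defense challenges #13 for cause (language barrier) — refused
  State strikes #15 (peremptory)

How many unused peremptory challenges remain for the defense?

Defense allotment: 3 base + 1 × 3 alternates = 6.
Defense peremptories used: #26, #1, #27, #23, #8 — 5 (for-cause on #11, #24, #13 don't count).
Remaining: 6 − 5 = 1.

1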